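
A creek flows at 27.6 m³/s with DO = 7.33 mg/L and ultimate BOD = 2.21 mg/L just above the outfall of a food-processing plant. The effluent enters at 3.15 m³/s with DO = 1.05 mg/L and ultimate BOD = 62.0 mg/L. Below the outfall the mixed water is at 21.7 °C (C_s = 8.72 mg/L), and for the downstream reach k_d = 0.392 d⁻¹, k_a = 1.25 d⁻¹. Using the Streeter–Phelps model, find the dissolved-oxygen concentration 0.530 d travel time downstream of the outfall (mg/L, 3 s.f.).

Mixed DO = (27.6×7.33 + 3.15×1.05)/(27.6+3.15) = 205.6/30.75 = 6.687 mg/L.
Mixed L₀ = (27.6×2.21 + 3.15×62.0)/(30.75) = 256.3/30.75 = 8.335 mg/L.
Initial deficit D₀ = C_s − DO₀ = 8.72 − 6.687 = 2.033 mg/L.
D(0.530) = [0.392×8.335/(1.25−0.392)](e^(−0.392×0.530) − e^(−1.25×0.530)) + 2.033 e^(−1.25×0.530)
= 3.808 × (0.8124 − 0.5156) + 2.033 × 0.5156 = 2.179 mg/L.
DO = 8.72 − 2.179 = 6.541 mg/L.

DO ≈ 6.54 mg/L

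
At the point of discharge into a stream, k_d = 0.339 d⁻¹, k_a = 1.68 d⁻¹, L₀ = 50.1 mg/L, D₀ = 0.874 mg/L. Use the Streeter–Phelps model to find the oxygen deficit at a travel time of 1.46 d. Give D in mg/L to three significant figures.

D ≈ 6.71 mg/L

k_d L₀/(k_a−k_d) = 0.339×50.1/(1.68−0.339) = 16.98/1.341 = 12.67 mg/L.
e^(−k_d t) = e^(−0.339×1.460) = 0.6096; e^(−k_a t) = e^(−1.68×1.460) = 0.08605.
D = 12.67 × (0.6096 − 0.08605) + 0.874 × 0.08605 = 6.631 + 0.07521 = 6.706 mg/L.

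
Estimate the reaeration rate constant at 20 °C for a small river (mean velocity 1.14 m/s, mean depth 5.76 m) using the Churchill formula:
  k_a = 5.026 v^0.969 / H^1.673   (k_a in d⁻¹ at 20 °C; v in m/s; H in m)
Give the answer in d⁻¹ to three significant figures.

k_a = 5.026 × 1.14^0.969 / 5.76^1.673 = 5.026 × 1.135 / 18.71 = 0.3049 d⁻¹.

k_a ≈ 0.305 d⁻¹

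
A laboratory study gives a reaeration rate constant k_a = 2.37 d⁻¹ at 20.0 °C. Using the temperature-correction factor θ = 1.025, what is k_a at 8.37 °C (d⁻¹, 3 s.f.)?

k_a(T₂) = k_a(T₁) · θ^(T₂−T₁) = 2.37 × 1.025^(8.37−20.0)
= 2.37 × 1.025^-11.6 = 2.37 × 0.7504 = 1.778 d⁻¹.

k_a ≈ 1.78 d⁻¹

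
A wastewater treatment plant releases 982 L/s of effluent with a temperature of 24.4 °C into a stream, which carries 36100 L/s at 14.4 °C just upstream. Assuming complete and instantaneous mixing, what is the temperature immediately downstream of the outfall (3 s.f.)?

14.7 °C

Flow-weighted mixing: C = (Q_r C_r + Q_w C_w)/(Q_r + Q_w)
= (36100×14.4 + 982×24.4)/(36100 + 982) = 543800/37080 = 14.66 °C.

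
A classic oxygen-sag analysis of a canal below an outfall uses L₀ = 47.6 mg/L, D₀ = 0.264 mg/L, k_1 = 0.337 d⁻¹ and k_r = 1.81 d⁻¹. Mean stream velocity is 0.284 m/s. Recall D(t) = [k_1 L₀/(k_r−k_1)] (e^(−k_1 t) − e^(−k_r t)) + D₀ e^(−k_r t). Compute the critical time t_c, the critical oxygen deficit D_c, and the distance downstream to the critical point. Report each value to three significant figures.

t_c = [1/(k_r−k_1)] ln[(k_r/k_1)(1 − D₀(k_r−k_1)/(k_1 L₀))]
= [1/(1.81−0.337)] ln[(1.81/0.337)(1 − 0.264×1.473/(0.337×47.6))]
= (1/1.473) ln[5.371 × 0.9758] = 0.6789 × ln(5.241) = 0.6789 × 1.656 = 1.125 d.
L(t_c) = L₀ e^(−k_1 t_c) = 47.6 × 0.6846 = 32.59 mg/L, and at the critical point k_r D_c = k_1 L, so D_c = (0.337/1.81) × 32.59 = 6.067 mg/L.
x_c = v t_c = 0.284 m/s × 1.125 d × 86400 s/d = 27590 m ≈ 27.6 km.

t_c ≈ 1.12 d; D_c ≈ 6.07 mg/L; x_c ≈ 27.6 km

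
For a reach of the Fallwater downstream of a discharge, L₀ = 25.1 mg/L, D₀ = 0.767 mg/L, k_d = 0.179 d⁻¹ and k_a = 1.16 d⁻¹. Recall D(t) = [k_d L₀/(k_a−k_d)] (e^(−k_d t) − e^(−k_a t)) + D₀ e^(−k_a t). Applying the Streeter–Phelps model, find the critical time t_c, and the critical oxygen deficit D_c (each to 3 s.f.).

t_c ≈ 1.72 d; D_c ≈ 2.85 mg/L

t_c = [1/(k_a−k_d)] ln[(k_a/k_d)(1 − D₀(k_a−k_d)/(k_d L₀))]
= [1/(1.16−0.179)] ln[(1.16/0.179)(1 − 0.767×0.9810/(0.179×25.1))]
= (1/0.9810) ln[6.480 × 0.8325] = 1.019 × ln(5.395) = 1.019 × 1.686 = 1.718 d.
L(t_c) = L₀ e^(−k_d t_c) = 25.1 × 0.7352 = 18.45 mg/L, and at the critical point k_a D_c = k_d L, so D_c = (0.179/1.16) × 18.45 = 2.848 mg/L.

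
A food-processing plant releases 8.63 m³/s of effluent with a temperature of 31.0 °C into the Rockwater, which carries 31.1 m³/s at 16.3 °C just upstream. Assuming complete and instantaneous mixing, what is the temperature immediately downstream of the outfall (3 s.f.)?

Flow-weighted mixing: C = (Q_r C_r + Q_w C_w)/(Q_r + Q_w)
= (31.1×16.3 + 8.63×31.0)/(31.1 + 8.63) = 774.5/39.73 = 19.49 °C.

19.5 °C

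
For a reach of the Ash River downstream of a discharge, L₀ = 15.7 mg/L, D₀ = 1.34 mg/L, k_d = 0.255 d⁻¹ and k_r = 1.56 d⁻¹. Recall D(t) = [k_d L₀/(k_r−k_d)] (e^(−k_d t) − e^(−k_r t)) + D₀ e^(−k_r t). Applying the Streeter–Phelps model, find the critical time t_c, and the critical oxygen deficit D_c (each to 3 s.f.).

With k_r/k_d = 6.118 and 1 − D₀(k_r−k_d)/(k_d L₀) = 0.5632,
t_c = ln(6.118 × 0.5632) / (1.56 − 0.255) = ln(3.446) / 1.305 = 1.237/1.305 = 0.9479 d.
L(t_c) = L₀ e^(−k_d t_c) = 15.7 × 0.7853 = 12.33 mg/L, and at the critical point k_r D_c = k_d L, so D_c = (0.255/1.56) × 12.33 = 2.015 mg/L.

t_c ≈ 0.948 d; D_c ≈ 2.02 mg/L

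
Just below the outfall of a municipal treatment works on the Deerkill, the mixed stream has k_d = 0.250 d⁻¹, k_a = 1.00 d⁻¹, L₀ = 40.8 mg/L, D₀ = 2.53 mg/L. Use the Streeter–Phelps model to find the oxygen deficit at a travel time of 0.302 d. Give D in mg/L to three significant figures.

D ≈ 4.43 mg/L

k_d L₀/(k_a−k_d) = 0.250×40.8/(1.00−0.250) = 10.20/0.7500 = 13.60 mg/L.
e^(−k_d t) = e^(−0.250×0.3020) = 0.9273; e^(−k_a t) = e^(−1.00×0.3020) = 0.7393.
D = 13.60 × (0.9273 − 0.7393) + 2.53 × 0.7393 = 2.556 + 1.871 = 4.427 mg/L.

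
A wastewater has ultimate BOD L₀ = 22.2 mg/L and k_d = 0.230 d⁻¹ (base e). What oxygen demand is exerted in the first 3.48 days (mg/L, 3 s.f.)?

y ≈ 12.2 mg/L

y_t = L₀(1 − e^(−k_d t)) = 22.2 × (1 − e^(−0.230×3.48))
= 22.2 × (1 − 0.4491) = 22.2 × 0.5509 = 12.23 mg/L.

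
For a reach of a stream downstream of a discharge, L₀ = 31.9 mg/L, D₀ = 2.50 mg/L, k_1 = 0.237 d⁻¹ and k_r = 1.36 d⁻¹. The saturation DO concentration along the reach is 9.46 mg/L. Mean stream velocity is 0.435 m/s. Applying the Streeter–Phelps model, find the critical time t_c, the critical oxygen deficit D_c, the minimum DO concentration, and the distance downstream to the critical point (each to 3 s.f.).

At the critical point dD/dt = 0, so k_1 L₀ e^(−k_1 t) = k_r D. Substituting D(t) from the Streeter–Phelps equation and solving for t gives
t_c = ln[(k_r/k_1)(1 − D₀(k_r−k_1)/(k_1 L₀))] / (k_r−k_1).
Here k_r−k_1 = 1.123 d⁻¹ and 1 − D₀(k_r−k_1)/(k_1 L₀) = 1 − 2.50×1.123/(0.237×31.9) = 0.6287, so
t_c = ln(5.738 × 0.6287) / 1.123 = 1.283 / 1.123 = 1.142 d.
L(t_c) = L₀ e^(−k_1 t_c) = 31.9 × 0.7628 = 24.33 mg/L, and at the critical point k_r D_c = k_1 L, so D_c = (0.237/1.36) × 24.33 = 4.240 mg/L.
Minimum DO = C_s − D_c = 9.46 − 4.240 = 5.220 mg/L.
x_c = v t_c = 0.435 m/s × 1.142 d × 86400 s/d = 42940 m ≈ 42.9 km.

t_c ≈ 1.14 d; D_c ≈ 4.24 mg/L; min DO ≈ 5.22 mg/L; x_c ≈ 42.9 km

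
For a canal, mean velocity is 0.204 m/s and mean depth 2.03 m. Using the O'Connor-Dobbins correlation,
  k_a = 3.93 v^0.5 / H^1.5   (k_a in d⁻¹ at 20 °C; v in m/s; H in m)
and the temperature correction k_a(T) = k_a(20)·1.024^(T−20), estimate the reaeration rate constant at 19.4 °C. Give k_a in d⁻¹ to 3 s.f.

k_a(20) = 3.93 × 0.204^0.5 / 2.03^1.5 = 3.93 × 0.4517 / 2.892 = 0.6137 d⁻¹.
k_a(19.4) = 0.6137 × 1.024^(19.4−20) = 0.6137 × 0.9859 = 0.6050 d⁻¹.

k_a ≈ 0.605 d⁻¹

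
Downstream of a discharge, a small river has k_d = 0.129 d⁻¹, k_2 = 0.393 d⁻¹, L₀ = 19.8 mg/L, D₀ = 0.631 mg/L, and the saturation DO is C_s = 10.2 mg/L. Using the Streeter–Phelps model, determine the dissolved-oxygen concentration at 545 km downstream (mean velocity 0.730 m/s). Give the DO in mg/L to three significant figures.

Travel time t = x/v = 545 km / (0.730 m/s) = 545000 m / 0.730 m/s = 746600 s = 8.641 d.
k_d L₀/(k_2−k_d) = 0.129×19.8/(0.393−0.129) = 2.554/0.2640 = 9.675 mg/L.
e^(−k_d t) = e^(−0.129×8.641) = 0.3280; e^(−k_2 t) = e^(−0.393×8.641) = 0.03351.
D = 9.675 × (0.3280 − 0.03351) + 0.631 × 0.03351 = 2.849 + 0.02115 = 2.871 mg/L.
DO = C_s − D = 10.2 − 2.871 = 7.329 mg/L.

DO ≈ 7.33 mg/L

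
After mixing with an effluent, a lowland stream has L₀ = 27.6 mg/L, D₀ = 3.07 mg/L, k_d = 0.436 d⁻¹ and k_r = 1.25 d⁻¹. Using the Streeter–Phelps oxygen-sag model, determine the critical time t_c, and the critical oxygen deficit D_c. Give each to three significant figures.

t_c ≈ 1.01 d; D_c ≈ 6.20 mg/L

With k_r/k_d = 2.867 and 1 − D₀(k_r−k_d)/(k_d L₀) = 0.7923,
t_c = ln(2.867 × 0.7923) / (1.25 − 0.436) = ln(2.272) / 0.8140 = 0.8205/0.8140 = 1.008 d.
D_c = (k_d/k_r) L₀ e^(−k_d t_c) = (0.436/1.25) × 27.6 × e^(−0.436×1.008) = 0.3488 × 27.6 × 0.6444 = 6.203 mg/L.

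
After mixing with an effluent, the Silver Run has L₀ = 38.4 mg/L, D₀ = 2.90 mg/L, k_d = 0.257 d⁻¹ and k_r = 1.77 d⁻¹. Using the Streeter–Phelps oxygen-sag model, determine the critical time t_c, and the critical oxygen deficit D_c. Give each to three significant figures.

With k_r/k_d = 6.887 and 1 − D₀(k_r−k_d)/(k_d L₀) = 0.5554,
t_c = ln(6.887 × 0.5554) / (1.77 − 0.257) = ln(3.825) / 1.513 = 1.342/1.513 = 0.8867 d.
D_c = (k_d/k_r) L₀ e^(−k_d t_c) = (0.257/1.77) × 38.4 × e^(−0.257×0.8867) = 0.1452 × 38.4 × 0.7962 = 4.439 mg/L.

t_c ≈ 0.887 d; D_c ≈ 4.44 mg/L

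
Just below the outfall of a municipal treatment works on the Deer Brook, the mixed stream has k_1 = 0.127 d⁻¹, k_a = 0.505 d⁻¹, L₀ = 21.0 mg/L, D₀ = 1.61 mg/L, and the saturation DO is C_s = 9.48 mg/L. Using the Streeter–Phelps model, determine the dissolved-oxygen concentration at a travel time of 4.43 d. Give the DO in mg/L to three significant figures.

k_1 L₀/(k_a−k_1) = 0.127×21.0/(0.505−0.127) = 2.667/0.3780 = 7.056 mg/L.
e^(−k_1 t) = e^(−0.127×4.430) = 0.5697; e^(−k_a t) = e^(−0.505×4.430) = 0.1068.
D = 7.056 × (0.5697 − 0.1068) + 1.61 × 0.1068 = 3.266 + 0.1719 = 3.438 mg/L.
DO = C_s − D = 9.48 − 3.438 = 6.042 mg/L.

DO ≈ 6.04 mg/L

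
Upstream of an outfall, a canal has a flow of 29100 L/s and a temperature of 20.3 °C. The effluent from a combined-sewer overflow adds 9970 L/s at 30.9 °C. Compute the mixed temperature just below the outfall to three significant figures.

Flow-weighted mixing: C = (Q_r C_r + Q_w C_w)/(Q_r + Q_w)
= (29100×20.3 + 9970×30.9)/(29100 + 9970) = 898800/39070 = 23.00 °C.

23.0 °C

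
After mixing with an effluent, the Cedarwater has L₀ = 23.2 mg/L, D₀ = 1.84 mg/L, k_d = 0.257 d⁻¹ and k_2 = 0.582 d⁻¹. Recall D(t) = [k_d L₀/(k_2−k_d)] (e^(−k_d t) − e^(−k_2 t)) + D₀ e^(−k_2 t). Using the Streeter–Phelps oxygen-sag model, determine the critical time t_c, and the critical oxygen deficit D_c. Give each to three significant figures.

With k_2/k_d = 2.265 and 1 − D₀(k_2−k_d)/(k_d L₀) = 0.8997,
t_c = ln(2.265 × 0.8997) / (0.582 − 0.257) = ln(2.037) / 0.3250 = 0.7117/0.3250 = 2.190 d.
L(t_c) = L₀ e^(−k_d t_c) = 23.2 × 0.5696 = 13.22 mg/L, and at the critical point k_2 D_c = k_d L, so D_c = (0.257/0.582) × 13.22 = 5.836 mg/L.

t_c ≈ 2.19 d; D_c ≈ 5.84 mg/L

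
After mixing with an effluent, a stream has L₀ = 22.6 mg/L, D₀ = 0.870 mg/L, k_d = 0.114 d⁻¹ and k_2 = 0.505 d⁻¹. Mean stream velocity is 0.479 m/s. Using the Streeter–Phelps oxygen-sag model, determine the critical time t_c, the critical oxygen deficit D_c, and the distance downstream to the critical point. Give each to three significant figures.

t_c ≈ 3.44 d; D_c ≈ 3.45 mg/L; x_c ≈ 143 km

t_c = [1/(k_2−k_d)] ln[(k_2/k_d)(1 − D₀(k_2−k_d)/(k_d L₀))]
= [1/(0.505−0.114)] ln[(0.505/0.114)(1 − 0.870×0.3910/(0.114×22.6))]
= (1/0.3910) ln[4.430 × 0.8680] = 2.558 × ln(3.845) = 2.558 × 1.347 = 3.444 d.
D_c = (k_d/k_2) L₀ e^(−k_d t_c) = (0.114/0.505) × 22.6 × e^(−0.114×3.444) = 0.2257 × 22.6 × 0.6753 = 3.445 mg/L.
x_c = v t_c = 0.479 m/s × 3.444 d × 86400 s/d = 142500 m ≈ 143 km.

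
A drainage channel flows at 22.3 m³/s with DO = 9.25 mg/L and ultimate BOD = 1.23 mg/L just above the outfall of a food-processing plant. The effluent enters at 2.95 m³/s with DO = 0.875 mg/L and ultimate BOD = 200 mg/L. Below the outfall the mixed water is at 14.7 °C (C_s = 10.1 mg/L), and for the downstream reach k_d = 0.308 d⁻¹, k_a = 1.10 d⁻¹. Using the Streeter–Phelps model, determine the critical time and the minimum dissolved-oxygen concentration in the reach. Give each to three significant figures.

Mixed DO = (22.3×9.25 + 2.95×0.875)/(22.3+2.95) = 208.9/25.25 = 8.272 mg/L.
Mixed L₀ = (22.3×1.23 + 2.95×200)/(25.25) = 617.4/25.25 = 24.45 mg/L.
Initial deficit D₀ = C_s − DO₀ = 10.1 − 8.272 = 1.828 mg/L.
t_c = (1/0.7920) ln[(1.10/0.308)(1 − 1.828×0.7920/(0.308×24.45))] = 1.263 × ln(2.885) = 1.338 d.
D_c = (0.308/1.10) × 24.45 × e^(−0.308×1.338) = 0.2800 × 24.45 × 0.6623 = 4.535 mg/L.
Minimum DO = 10.1 − 4.535 = 5.565 mg/L.

t_c ≈ 1.34 d; minimum DO ≈ 5.57 mg/L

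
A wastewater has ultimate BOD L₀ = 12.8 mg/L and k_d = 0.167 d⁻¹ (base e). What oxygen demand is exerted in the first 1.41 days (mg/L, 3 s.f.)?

y ≈ 2.69 mg/L

y_t = L₀(1 − e^(−k_d t)) = 12.8 × (1 − e^(−0.167×1.41))
= 12.8 × (1 − 0.7902) = 12.8 × 0.2098 = 2.685 mg/L.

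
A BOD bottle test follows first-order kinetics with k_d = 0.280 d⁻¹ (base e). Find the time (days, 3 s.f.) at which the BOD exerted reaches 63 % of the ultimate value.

y/L₀ = 1 − e^(−k_d t) = 0.63 ⇒ e^(−k_d t) = 0.370
t = −ln(0.370) / 0.280 = 0.9943 / 0.280 = 3.551 d.

t ≈ 3.55 d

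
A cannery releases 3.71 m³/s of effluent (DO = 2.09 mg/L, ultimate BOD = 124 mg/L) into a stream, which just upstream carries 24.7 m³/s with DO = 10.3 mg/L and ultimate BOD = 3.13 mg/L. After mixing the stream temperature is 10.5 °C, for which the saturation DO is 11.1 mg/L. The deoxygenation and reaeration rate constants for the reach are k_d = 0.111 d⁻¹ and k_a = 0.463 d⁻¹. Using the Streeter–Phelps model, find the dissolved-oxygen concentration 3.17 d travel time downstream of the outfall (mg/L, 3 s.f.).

DO ≈ 7.85 mg/L

Mixed DO = (24.7×10.3 + 3.71×2.09)/(24.7+3.71) = 262.2/28.41 = 9.228 mg/L.
Mixed L₀ = (24.7×3.13 + 3.71×124)/(28.41) = 537.4/28.41 = 18.91 mg/L.
Initial deficit D₀ = C_s − DO₀ = 11.1 − 9.228 = 1.872 mg/L.
D(3.17) = [0.111×18.91/(0.463−0.111)](e^(−0.111×3.17) − e^(−0.463×3.17)) + 1.872 e^(−0.463×3.17)
= 5.964 × (0.7034 − 0.2305) + 1.872 × 0.2305 = 3.252 mg/L.
DO = 11.1 − 3.252 = 7.848 mg/L.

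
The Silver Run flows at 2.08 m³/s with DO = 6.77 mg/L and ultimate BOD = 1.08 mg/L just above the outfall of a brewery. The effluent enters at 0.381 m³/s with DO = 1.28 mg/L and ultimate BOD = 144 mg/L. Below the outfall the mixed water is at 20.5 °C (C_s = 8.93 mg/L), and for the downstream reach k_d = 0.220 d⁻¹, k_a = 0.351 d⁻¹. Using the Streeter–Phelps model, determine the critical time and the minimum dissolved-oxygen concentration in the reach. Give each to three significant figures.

Mixed DO = (2.08×6.77 + 0.381×1.28)/(2.08+0.381) = 14.57/2.461 = 5.920 mg/L.
Mixed L₀ = (2.08×1.08 + 0.381×144)/(2.461) = 57.11/2.461 = 23.21 mg/L.
Initial deficit D₀ = C_s − DO₀ = 8.93 − 5.920 = 3.010 mg/L.
t_c = (1/0.1310) ln[(0.351/0.220)(1 − 3.010×0.1310/(0.220×23.21))] = 7.634 × ln(1.472) = 2.953 d.
D_c = (0.220/0.351) × 23.21 × e^(−0.220×2.953) = 0.6268 × 23.21 × 0.5223 = 7.597 mg/L.
Minimum DO = 8.93 − 7.597 = 1.333 mg/L.

t_c ≈ 2.95 d; minimum DO ≈ 1.33 mg/L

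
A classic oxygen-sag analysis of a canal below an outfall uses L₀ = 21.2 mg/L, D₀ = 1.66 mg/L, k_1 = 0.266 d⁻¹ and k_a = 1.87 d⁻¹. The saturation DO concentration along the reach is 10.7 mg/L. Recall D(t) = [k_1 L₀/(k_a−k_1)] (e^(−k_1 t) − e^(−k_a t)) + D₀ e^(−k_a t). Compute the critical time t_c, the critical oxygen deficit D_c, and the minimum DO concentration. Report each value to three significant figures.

t_c = [1/(k_a−k_1)] ln[(k_a/k_1)(1 − D₀(k_a−k_1)/(k_1 L₀))]
= [1/(1.87−0.266)] ln[(1.87/0.266)(1 − 1.66×1.604/(0.266×21.2))]
= (1/1.604) ln[7.030 × 0.5278] = 0.6234 × ln(3.711) = 0.6234 × 1.311 = 0.8175 d.
L(t_c) = L₀ e^(−k_1 t_c) = 21.2 × 0.8046 = 17.06 mg/L, and at the critical point k_a D_c = k_1 L, so D_c = (0.266/1.87) × 17.06 = 2.426 mg/L.
Minimum DO = C_s − D_c = 10.7 − 2.426 = 8.274 mg/L.

t_c ≈ 0.817 d; D_c ≈ 2.43 mg/L; min DO ≈ 8.27 mg/L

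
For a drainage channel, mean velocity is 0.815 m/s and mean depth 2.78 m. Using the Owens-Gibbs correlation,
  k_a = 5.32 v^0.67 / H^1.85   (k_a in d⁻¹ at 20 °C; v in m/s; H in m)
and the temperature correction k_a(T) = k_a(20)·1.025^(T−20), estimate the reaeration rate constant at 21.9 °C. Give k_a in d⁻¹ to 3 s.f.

k_a(20) = 5.32 × 0.815^0.67 / 2.78^1.85 = 5.32 × 0.8719 / 6.630 = 0.6997 d⁻¹.
k_a(21.9) = 0.6997 × 1.025^(21.9−20) = 0.6997 × 1.048 = 0.7333 d⁻¹.

k_a ≈ 0.733 d⁻¹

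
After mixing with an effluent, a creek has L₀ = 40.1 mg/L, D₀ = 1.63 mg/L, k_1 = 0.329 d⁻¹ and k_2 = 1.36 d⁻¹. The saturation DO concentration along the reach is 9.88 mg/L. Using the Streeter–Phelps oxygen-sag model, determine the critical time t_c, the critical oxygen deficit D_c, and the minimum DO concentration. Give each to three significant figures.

With k_2/k_1 = 4.134 and 1 − D₀(k_2−k_1)/(k_1 L₀) = 0.8726,
t_c = ln(4.134 × 0.8726) / (1.36 − 0.329) = ln(3.607) / 1.031 = 1.283/1.031 = 1.244 d.
L(t_c) = L₀ e^(−k_1 t_c) = 40.1 × 0.6641 = 26.63 mg/L, and at the critical point k_2 D_c = k_1 L, so D_c = (0.329/1.36) × 26.63 = 6.442 mg/L.
Minimum DO = C_s − D_c = 9.88 − 6.442 = 3.438 mg/L.

t_c ≈ 1.24 d; D_c ≈ 6.44 mg/L; min DO ≈ 3.44 mg/L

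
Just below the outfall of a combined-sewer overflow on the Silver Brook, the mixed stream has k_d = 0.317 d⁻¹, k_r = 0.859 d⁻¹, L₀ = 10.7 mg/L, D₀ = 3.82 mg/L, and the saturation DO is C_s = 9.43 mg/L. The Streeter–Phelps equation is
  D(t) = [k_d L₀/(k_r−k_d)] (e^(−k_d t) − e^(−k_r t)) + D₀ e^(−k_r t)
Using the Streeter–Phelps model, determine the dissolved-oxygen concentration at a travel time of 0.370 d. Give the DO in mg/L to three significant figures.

k_d L₀/(k_r−k_d) = 0.317×10.7/(0.859−0.317) = 3.392/0.5420 = 6.258 mg/L.
e^(−k_d t) = e^(−0.317×0.3700) = 0.8893; e^(−k_r t) = e^(−0.859×0.3700) = 0.7277.
D = 6.258 × (0.8893 − 0.7277) + 3.82 × 0.7277 = 1.011 + 2.780 = 3.791 mg/L.
DO = C_s − D = 9.43 − 3.791 = 5.639 mg/L.

DO ≈ 5.64 mg/L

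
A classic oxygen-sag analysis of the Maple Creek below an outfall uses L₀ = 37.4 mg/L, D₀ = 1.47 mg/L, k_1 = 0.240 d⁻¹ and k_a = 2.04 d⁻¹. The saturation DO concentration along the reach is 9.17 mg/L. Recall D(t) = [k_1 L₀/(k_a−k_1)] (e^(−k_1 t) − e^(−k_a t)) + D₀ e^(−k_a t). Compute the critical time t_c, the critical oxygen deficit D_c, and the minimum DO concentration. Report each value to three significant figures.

t_c = [1/(k_a−k_1)] ln[(k_a/k_1)(1 − D₀(k_a−k_1)/(k_1 L₀))]
= [1/(2.04−0.240)] ln[(2.04/0.240)(1 − 1.47×1.800/(0.240×37.4))]
= (1/1.800) ln[8.500 × 0.7052] = 0.5556 × ln(5.994) = 0.5556 × 1.791 = 0.9949 d.
D_c = (k_1/k_a) L₀ e^(−k_1 t_c) = (0.240/2.04) × 37.4 × e^(−0.240×0.9949) = 0.1176 × 37.4 × 0.7876 = 3.465 mg/L.
Minimum DO = C_s − D_c = 9.17 − 3.465 = 5.705 mg/L.

t_c ≈ 0.995 d; D_c ≈ 3.47 mg/L; min DO ≈ 5.70 mg/L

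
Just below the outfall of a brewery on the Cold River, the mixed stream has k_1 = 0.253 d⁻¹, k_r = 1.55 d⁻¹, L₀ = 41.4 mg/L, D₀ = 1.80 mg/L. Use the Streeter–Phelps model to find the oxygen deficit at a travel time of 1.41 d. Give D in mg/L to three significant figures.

D ≈ 4.95 mg/L

k_1 L₀/(k_r−k_1) = 0.253×41.4/(1.55−0.253) = 10.47/1.297 = 8.076 mg/L.
e^(−k_1 t) = e^(−0.253×1.410) = 0.7000; e^(−k_r t) = e^(−1.55×1.410) = 0.1124.
D = 8.076 × (0.7000 − 0.1124) + 1.80 × 0.1124 = 4.745 + 0.2024 = 4.947 mg/L.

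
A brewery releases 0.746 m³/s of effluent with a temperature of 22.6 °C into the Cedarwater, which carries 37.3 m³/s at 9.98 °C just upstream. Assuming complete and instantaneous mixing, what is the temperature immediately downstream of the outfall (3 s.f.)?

Flow-weighted mixing: C = (Q_r C_r + Q_w C_w)/(Q_r + Q_w)
= (37.3×9.98 + 0.746×22.6)/(37.3 + 0.746) = 389.1/38.05 = 10.23 °C.

10.2 °C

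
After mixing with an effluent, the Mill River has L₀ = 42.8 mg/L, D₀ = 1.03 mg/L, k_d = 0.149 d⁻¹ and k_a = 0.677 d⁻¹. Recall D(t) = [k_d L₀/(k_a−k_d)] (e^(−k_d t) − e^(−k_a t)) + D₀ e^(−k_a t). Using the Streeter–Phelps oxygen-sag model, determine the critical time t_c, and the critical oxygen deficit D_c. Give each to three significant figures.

t_c ≈ 2.70 d; D_c ≈ 6.30 mg/L

t_c = [1/(k_a−k_d)] ln[(k_a/k_d)(1 − D₀(k_a−k_d)/(k_d L₀))]
= [1/(0.677−0.149)] ln[(0.677/0.149)(1 − 1.03×0.5280/(0.149×42.8))]
= (1/0.5280) ln[4.544 × 0.9147] = 1.894 × ln(4.156) = 1.894 × 1.425 = 2.698 d.
L(t_c) = L₀ e^(−k_d t_c) = 42.8 × 0.6690 = 28.63 mg/L, and at the critical point k_a D_c = k_d L, so D_c = (0.149/0.677) × 28.63 = 6.302 mg/L.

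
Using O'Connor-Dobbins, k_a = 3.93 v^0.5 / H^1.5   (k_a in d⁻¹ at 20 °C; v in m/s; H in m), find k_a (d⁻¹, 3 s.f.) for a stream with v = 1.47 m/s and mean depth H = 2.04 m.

k_a ≈ 1.64 d⁻¹

k_a = 3.93 × 1.47^0.5 / 2.04^1.5 = 3.93 × 1.212 / 2.914 = 1.635 d⁻¹.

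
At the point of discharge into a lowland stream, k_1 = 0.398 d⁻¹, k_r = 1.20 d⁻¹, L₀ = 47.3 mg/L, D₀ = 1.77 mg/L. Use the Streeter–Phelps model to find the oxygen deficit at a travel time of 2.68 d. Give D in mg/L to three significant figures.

D ≈ 7.21 mg/L

k_1 L₀/(k_r−k_1) = 0.398×47.3/(1.20−0.398) = 18.83/0.8020 = 23.47 mg/L.
e^(−k_1 t) = e^(−0.398×2.680) = 0.3442; e^(−k_r t) = e^(−1.20×2.680) = 0.04012.
D = 23.47 × (0.3442 − 0.04012) + 1.77 × 0.04012 = 7.137 + 0.07100 = 7.208 mg/L.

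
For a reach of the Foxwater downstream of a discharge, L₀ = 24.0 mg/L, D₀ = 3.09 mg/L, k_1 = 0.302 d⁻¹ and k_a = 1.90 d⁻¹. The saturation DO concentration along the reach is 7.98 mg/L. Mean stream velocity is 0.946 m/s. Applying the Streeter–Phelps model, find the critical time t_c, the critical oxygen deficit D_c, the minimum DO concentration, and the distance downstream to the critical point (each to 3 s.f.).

t_c ≈ 0.435 d; D_c ≈ 3.34 mg/L; min DO ≈ 4.64 mg/L; x_c ≈ 35.6 km

At the critical point dD/dt = 0, so k_1 L₀ e^(−k_1 t) = k_a D. Substituting D(t) from the Streeter–Phelps equation and solving for t gives
t_c = ln[(k_a/k_1)(1 − D₀(k_a−k_1)/(k_1 L₀))] / (k_a−k_1).
Here k_a−k_1 = 1.598 d⁻¹ and 1 − D₀(k_a−k_1)/(k_1 L₀) = 1 − 3.09×1.598/(0.302×24.0) = 0.3187, so
t_c = ln(6.291 × 0.3187) / 1.598 = 0.6958 / 1.598 = 0.4354 d.
D_c = (k_1/k_a) L₀ e^(−k_1 t_c) = (0.302/1.90) × 24.0 × e^(−0.302×0.4354) = 0.1589 × 24.0 × 0.8768 = 3.345 mg/L.
Minimum DO = C_s − D_c = 7.98 − 3.345 = 4.635 mg/L.
x_c = v t_c = 0.946 m/s × 0.4354 d × 86400 s/d = 35590 m ≈ 35.6 km.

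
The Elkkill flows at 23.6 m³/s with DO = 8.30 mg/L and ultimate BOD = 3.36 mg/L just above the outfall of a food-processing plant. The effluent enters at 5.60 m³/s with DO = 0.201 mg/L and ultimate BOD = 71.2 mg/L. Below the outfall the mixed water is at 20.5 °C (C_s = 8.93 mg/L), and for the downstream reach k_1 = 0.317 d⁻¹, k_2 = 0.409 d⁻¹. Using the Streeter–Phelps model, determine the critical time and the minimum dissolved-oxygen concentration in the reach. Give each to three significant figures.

Mixed DO = (23.6×8.30 + 5.60×0.201)/(23.6+5.60) = 197.0/29.20 = 6.747 mg/L.
Mixed L₀ = (23.6×3.36 + 5.60×71.2)/(29.20) = 478.0/29.20 = 16.37 mg/L.
Initial deficit D₀ = C_s − DO₀ = 8.93 − 6.747 = 2.183 mg/L.
t_c = (1/0.09200) ln[(0.409/0.317)(1 − 2.183×0.09200/(0.317×16.37))] = 10.87 × ln(1.240) = 2.341 d.
D_c = (0.317/0.409) × 16.37 × e^(−0.317×2.341) = 0.7751 × 16.37 × 0.4762 = 6.042 mg/L.
Minimum DO = 8.93 − 6.042 = 2.888 mg/L.

t_c ≈ 2.34 d; minimum DO ≈ 2.89 mg/L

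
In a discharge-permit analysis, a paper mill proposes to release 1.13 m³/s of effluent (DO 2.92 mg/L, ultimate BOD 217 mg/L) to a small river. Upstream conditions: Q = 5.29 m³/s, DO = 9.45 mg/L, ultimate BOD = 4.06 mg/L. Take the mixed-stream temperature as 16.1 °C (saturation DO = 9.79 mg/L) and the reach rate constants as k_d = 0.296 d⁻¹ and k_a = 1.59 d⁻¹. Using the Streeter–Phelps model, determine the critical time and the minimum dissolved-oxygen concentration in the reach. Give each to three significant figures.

t_c ≈ 1.17 d; minimum DO ≈ 4.32 mg/L

Mixed DO = (5.29×9.45 + 1.13×2.92)/(5.29+1.13) = 53.29/6.420 = 8.301 mg/L.
Mixed L₀ = (5.29×4.06 + 1.13×217)/(6.420) = 266.7/6.420 = 41.54 mg/L.
Initial deficit D₀ = C_s − DO₀ = 9.79 − 8.301 = 1.489 mg/L.
t_c = (1/1.294) ln[(1.59/0.296)(1 − 1.489×1.294/(0.296×41.54))] = 0.7728 × ln(4.530) = 1.167 d.
D_c = (0.296/1.59) × 41.54 × e^(−0.296×1.167) = 0.1862 × 41.54 × 0.7078 = 5.474 mg/L.
Minimum DO = 9.79 − 5.474 = 4.316 mg/L.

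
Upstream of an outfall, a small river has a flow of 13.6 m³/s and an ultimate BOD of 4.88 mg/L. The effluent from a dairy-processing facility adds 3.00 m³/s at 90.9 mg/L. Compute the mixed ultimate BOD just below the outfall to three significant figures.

20.4 mg/L

Flow-weighted mixing: C = (Q_r C_r + Q_w C_w)/(Q_r + Q_w)
= (13.6×4.88 + 3.00×90.9)/(13.6 + 3.00) = 339.1/16.60 = 20.43 mg/L.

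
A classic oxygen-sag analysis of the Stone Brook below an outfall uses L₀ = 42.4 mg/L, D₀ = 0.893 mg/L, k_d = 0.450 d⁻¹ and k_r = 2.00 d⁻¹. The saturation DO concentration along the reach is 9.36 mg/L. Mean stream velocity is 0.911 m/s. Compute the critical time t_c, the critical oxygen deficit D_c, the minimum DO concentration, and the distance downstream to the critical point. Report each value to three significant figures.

With k_r/k_d = 4.444 and 1 − D₀(k_r−k_d)/(k_d L₀) = 0.9275,
t_c = ln(4.444 × 0.9275) / (2.00 − 0.450) = ln(4.122) / 1.550 = 1.416/1.550 = 0.9138 d.
L(t_c) = L₀ e^(−k_d t_c) = 42.4 × 0.6629 = 28.11 mg/L, and at the critical point k_r D_c = k_d L, so D_c = (0.450/2.00) × 28.11 = 6.324 mg/L.
Minimum DO = C_s − D_c = 9.36 − 6.324 = 3.036 mg/L.
x_c = v t_c = 0.911 m/s × 0.9138 d × 86400 s/d = 71920 m ≈ 71.9 km.

t_c ≈ 0.914 d; D_c ≈ 6.32 mg/L; min DO ≈ 3.04 mg/L; x_c ≈ 71.9 km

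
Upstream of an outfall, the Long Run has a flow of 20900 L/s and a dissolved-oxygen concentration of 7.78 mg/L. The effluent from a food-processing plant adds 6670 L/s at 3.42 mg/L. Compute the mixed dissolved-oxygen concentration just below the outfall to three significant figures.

6.73 mg/L

Flow-weighted mixing: C = (Q_r C_r + Q_w C_w)/(Q_r + Q_w)
= (20900×7.78 + 6670×3.42)/(20900 + 6670) = 185400/27570 = 6.725 mg/L.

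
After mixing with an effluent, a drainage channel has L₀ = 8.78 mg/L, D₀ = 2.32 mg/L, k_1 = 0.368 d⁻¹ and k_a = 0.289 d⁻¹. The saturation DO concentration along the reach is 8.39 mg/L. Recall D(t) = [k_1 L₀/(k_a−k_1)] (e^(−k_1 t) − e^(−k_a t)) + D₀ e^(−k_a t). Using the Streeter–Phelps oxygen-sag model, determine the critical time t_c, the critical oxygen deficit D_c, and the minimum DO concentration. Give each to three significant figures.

t_c = [1/(k_a−k_1)] ln[(k_a/k_1)(1 − D₀(k_a−k_1)/(k_1 L₀))]
= [1/(0.289−0.368)] ln[(0.289/0.368)(1 − 2.32×-0.07900/(0.368×8.78))]
= (1/-0.07900) ln[0.7853 × 1.057] = -12.66 × ln(0.8299) = -12.66 × -0.1865 = 2.361 d.
L(t_c) = L₀ e^(−k_1 t_c) = 8.78 × 0.4195 = 3.683 mg/L, and at the critical point k_a D_c = k_1 L, so D_c = (0.368/0.289) × 3.683 = 4.690 mg/L.
Minimum DO = C_s − D_c = 8.39 − 4.690 = 3.700 mg/L.

t_c ≈ 2.36 d; D_c ≈ 4.69 mg/L; min DO ≈ 3.70 mg/L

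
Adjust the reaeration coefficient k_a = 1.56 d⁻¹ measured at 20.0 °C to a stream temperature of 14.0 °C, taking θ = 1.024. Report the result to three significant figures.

k_a(T₂) = k_a(T₁) · θ^(T₂−T₁) = 1.56 × 1.024^(14.0−20.0)
= 1.56 × 1.024^-6.00 = 1.56 × 0.8674 = 1.353 d⁻¹.

k_a ≈ 1.35 d⁻¹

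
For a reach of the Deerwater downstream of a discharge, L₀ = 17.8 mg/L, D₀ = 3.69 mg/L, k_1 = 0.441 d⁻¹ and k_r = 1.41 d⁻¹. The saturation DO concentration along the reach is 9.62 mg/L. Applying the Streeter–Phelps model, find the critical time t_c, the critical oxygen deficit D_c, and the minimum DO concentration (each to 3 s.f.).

t_c ≈ 0.572 d; D_c ≈ 4.33 mg/L; min DO ≈ 5.29 mg/L

At the critical point dD/dt = 0, so k_1 L₀ e^(−k_1 t) = k_r D. Substituting D(t) from the Streeter–Phelps equation and solving for t gives
t_c = ln[(k_r/k_1)(1 − D₀(k_r−k_1)/(k_1 L₀))] / (k_r−k_1).
Here k_r−k_1 = 0.9690 d⁻¹ and 1 − D₀(k_r−k_1)/(k_1 L₀) = 1 − 3.69×0.9690/(0.441×17.8) = 0.5445, so
t_c = ln(3.197 × 0.5445) / 0.9690 = 0.5544 / 0.9690 = 0.5721 d.
L(t_c) = L₀ e^(−k_1 t_c) = 17.8 × 0.7770 = 13.83 mg/L, and at the critical point k_r D_c = k_1 L, so D_c = (0.441/1.41) × 13.83 = 4.326 mg/L.
Minimum DO = C_s − D_c = 9.62 − 4.326 = 5.294 mg/L.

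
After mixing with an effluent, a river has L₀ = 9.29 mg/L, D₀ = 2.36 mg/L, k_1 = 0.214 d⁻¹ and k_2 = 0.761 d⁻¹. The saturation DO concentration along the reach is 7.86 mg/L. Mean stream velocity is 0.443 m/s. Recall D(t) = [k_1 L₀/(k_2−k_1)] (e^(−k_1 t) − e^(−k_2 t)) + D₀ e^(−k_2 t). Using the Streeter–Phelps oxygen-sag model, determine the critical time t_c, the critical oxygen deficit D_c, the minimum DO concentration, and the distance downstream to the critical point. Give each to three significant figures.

t_c ≈ 0.404 d; D_c ≈ 2.40 mg/L; min DO ≈ 5.46 mg/L; x_c ≈ 15.4 km

At the critical point dD/dt = 0, so k_1 L₀ e^(−k_1 t) = k_2 D. Substituting D(t) from the Streeter–Phelps equation and solving for t gives
t_c = ln[(k_2/k_1)(1 − D₀(k_2−k_1)/(k_1 L₀))] / (k_2−k_1).
Here k_2−k_1 = 0.5470 d⁻¹ and 1 − D₀(k_2−k_1)/(k_1 L₀) = 1 − 2.36×0.5470/(0.214×9.29) = 0.3507, so
t_c = ln(3.556 × 0.3507) / 0.5470 = 0.2207 / 0.5470 = 0.4035 d.
D_c = (k_1/k_2) L₀ e^(−k_1 t_c) = (0.214/0.761) × 9.29 × e^(−0.214×0.4035) = 0.2812 × 9.29 × 0.9173 = 2.396 mg/L.
Minimum DO = C_s − D_c = 7.86 − 2.396 = 5.464 mg/L.
x_c = v t_c = 0.443 m/s × 0.4035 d × 86400 s/d = 15450 m ≈ 15.4 km.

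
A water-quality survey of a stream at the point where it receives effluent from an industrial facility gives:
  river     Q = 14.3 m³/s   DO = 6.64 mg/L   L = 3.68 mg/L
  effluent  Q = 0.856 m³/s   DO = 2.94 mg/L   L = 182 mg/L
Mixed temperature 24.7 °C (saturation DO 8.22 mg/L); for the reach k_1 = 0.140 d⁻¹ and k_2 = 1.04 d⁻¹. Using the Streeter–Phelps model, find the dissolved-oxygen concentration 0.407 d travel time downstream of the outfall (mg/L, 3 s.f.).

Mixed DO = (14.3×6.64 + 0.856×2.94)/(14.3+0.856) = 97.47/15.16 = 6.431 mg/L.
Mixed L₀ = (14.3×3.68 + 0.856×182)/(15.16) = 208.4/15.16 = 13.75 mg/L.
Initial deficit D₀ = C_s − DO₀ = 8.22 − 6.431 = 1.789 mg/L.
D(0.407) = [0.140×13.75/(1.04−0.140)](e^(−0.140×0.407) − e^(−1.04×0.407)) + 1.789 e^(−1.04×0.407)
= 2.139 × (0.9446 − 0.6549) + 1.789 × 0.6549 = 1.791 mg/L.
DO = 8.22 − 1.791 = 6.429 mg/L.

DO ≈ 6.43 mg/L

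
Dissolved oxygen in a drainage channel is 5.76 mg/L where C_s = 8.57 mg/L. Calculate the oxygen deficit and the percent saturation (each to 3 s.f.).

D ≈ 2.81 mg/L; 67.2 % saturation

D = C_s − C = 8.57 − 5.76 = 2.81 mg/L.
% saturation = 5.76/8.57 × 100 = 67.2 %.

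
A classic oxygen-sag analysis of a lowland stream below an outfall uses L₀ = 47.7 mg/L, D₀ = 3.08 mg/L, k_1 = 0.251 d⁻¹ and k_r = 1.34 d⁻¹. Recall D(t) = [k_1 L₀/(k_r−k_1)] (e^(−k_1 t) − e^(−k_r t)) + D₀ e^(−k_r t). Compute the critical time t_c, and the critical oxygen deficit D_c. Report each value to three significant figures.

With k_r/k_1 = 5.339 and 1 − D₀(k_r−k_1)/(k_1 L₀) = 0.7199,
t_c = ln(5.339 × 0.7199) / (1.34 − 0.251) = ln(3.843) / 1.089 = 1.346/1.089 = 1.236 d.
D_c = (k_1/k_r) L₀ e^(−k_1 t_c) = (0.251/1.34) × 47.7 × e^(−0.251×1.236) = 0.1873 × 47.7 × 0.7332 = 6.551 mg/L.

t_c ≈ 1.24 d; D_c ≈ 6.55 mg/L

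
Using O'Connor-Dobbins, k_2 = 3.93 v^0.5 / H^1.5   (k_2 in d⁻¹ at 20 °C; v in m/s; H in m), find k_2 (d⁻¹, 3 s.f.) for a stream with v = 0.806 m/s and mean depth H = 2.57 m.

k_2 = 3.93 × 0.806^0.5 / 2.57^1.5 = 3.93 × 0.8978 / 4.120 = 0.8564 d⁻¹.

k_2 ≈ 0.856 d⁻¹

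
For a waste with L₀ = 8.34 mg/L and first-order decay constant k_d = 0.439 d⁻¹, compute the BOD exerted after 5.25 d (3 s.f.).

y ≈ 7.51 mg/L

y_t = L₀(1 − e^(−k_d t)) = 8.34 × (1 − e^(−0.439×5.25))
= 8.34 × (1 − 0.09978) = 8.34 × 0.9002 = 7.508 mg/L.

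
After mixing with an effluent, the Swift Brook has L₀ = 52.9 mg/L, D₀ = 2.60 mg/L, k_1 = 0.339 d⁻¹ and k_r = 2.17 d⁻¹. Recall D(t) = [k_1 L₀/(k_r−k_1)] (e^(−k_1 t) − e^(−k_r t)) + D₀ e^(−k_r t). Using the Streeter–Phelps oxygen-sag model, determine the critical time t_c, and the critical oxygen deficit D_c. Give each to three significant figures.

t_c = [1/(k_r−k_1)] ln[(k_r/k_1)(1 − D₀(k_r−k_1)/(k_1 L₀))]
= [1/(2.17−0.339)] ln[(2.17/0.339)(1 − 2.60×1.831/(0.339×52.9))]
= (1/1.831) ln[6.401 × 0.7345] = 0.5461 × ln(4.702) = 0.5461 × 1.548 = 0.8454 d.
L(t_c) = L₀ e^(−k_1 t_c) = 52.9 × 0.7508 = 39.72 mg/L, and at the critical point k_r D_c = k_1 L, so D_c = (0.339/2.17) × 39.72 = 6.205 mg/L.

t_c ≈ 0.845 d; D_c ≈ 6.20 mg/L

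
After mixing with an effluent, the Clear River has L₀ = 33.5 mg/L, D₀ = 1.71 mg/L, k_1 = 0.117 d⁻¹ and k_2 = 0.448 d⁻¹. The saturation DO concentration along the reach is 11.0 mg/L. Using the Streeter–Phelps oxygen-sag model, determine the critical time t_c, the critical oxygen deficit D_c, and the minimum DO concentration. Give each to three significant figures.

t_c ≈ 3.59 d; D_c ≈ 5.75 mg/L; min DO ≈ 5.25 mg/L

t_c = [1/(k_2−k_1)] ln[(k_2/k_1)(1 − D₀(k_2−k_1)/(k_1 L₀))]
= [1/(0.448−0.117)] ln[(0.448/0.117)(1 − 1.71×0.3310/(0.117×33.5))]
= (1/0.3310) ln[3.829 × 0.8556] = 3.021 × ln(3.276) = 3.021 × 1.187 = 3.585 d.
D_c = (k_1/k_2) L₀ e^(−k_1 t_c) = (0.117/0.448) × 33.5 × e^(−0.117×3.585) = 0.2612 × 33.5 × 0.6574 = 5.752 mg/L.
Minimum DO = C_s − D_c = 11.0 − 5.752 = 5.248 mg/L.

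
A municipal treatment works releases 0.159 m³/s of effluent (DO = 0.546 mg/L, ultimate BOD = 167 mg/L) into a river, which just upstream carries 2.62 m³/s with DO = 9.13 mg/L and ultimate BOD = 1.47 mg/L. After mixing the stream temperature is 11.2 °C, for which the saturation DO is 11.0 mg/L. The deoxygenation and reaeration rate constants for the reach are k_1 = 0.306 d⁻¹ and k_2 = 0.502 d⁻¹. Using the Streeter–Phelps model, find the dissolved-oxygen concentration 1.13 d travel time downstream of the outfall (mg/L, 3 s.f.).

Mixed DO = (2.62×9.13 + 0.159×0.546)/(2.62+0.159) = 24.01/2.779 = 8.639 mg/L.
Mixed L₀ = (2.62×1.47 + 0.159×167)/(2.779) = 30.40/2.779 = 10.94 mg/L.
Initial deficit D₀ = C_s − DO₀ = 11.0 − 8.639 = 2.361 mg/L.
D(1.13) = [0.306×10.94/(0.502−0.306)](e^(−0.306×1.13) − e^(−0.502×1.13)) + 2.361 e^(−0.502×1.13)
= 17.08 × (0.7077 − 0.5671) + 2.361 × 0.5671 = 3.740 mg/L.
DO = 11.0 − 3.740 = 7.260 mg/L.

DO ≈ 7.26 mg/L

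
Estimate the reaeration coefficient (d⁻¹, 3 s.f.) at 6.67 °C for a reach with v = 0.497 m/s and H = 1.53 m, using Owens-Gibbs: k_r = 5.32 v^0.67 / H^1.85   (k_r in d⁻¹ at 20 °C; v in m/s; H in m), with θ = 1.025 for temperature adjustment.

k_r ≈ 1.09 d⁻¹

k_r(20) = 5.32 × 0.497^0.67 / 1.53^1.85 = 5.32 × 0.6260 / 2.196 = 1.516 d⁻¹.
k_r(6.67) = 1.516 × 1.025^(6.67−20) = 1.516 × 0.7195 = 1.091 d⁻¹.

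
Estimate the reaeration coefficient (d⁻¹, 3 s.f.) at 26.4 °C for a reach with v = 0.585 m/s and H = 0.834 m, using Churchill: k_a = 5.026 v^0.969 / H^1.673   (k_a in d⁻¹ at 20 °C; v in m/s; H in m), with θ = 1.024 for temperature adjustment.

k_a ≈ 4.71 d⁻¹

k_a(20) = 5.026 × 0.585^0.969 / 0.834^1.673 = 5.026 × 0.5948 / 0.7381 = 4.050 d⁻¹.
k_a(26.4) = 4.050 × 1.024^(26.4−20) = 4.050 × 1.164 = 4.714 d⁻¹.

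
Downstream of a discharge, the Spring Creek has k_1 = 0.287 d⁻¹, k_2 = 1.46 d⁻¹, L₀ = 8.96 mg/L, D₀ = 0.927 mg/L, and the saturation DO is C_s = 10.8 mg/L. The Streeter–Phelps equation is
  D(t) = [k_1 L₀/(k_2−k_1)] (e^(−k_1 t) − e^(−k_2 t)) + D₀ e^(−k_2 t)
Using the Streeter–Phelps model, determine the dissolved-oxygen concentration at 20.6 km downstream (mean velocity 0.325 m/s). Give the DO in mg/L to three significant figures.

Travel time t = x/v = 20.6 km / (0.325 m/s) = 20600 m / 0.325 m/s = 63380 s = 0.7336 d.
k_1 L₀/(k_2−k_1) = 0.287×8.96/(1.46−0.287) = 2.572/1.173 = 2.192 mg/L.
e^(−k_1 t) = e^(−0.287×0.7336) = 0.8101; e^(−k_2 t) = e^(−1.46×0.7336) = 0.3426.
D = 2.192 × (0.8101 − 0.3426) + 0.927 × 0.3426 = 1.025 + 0.3176 = 1.343 mg/L.
DO = C_s − D = 10.8 − 1.343 = 9.457 mg/L.

DO ≈ 9.46 mg/L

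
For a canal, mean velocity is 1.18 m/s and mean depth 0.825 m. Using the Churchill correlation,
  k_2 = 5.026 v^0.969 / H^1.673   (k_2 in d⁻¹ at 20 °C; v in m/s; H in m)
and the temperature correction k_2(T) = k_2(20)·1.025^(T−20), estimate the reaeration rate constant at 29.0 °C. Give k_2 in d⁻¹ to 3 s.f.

k_2 ≈ 10.2 d⁻¹

k_2(20) = 5.026 × 1.18^0.969 / 0.825^1.673 = 5.026 × 1.174 / 0.7248 = 8.140 d⁻¹.
k_2(29.0) = 8.140 × 1.025^(29.0−20) = 8.140 × 1.249 = 10.17 d⁻¹.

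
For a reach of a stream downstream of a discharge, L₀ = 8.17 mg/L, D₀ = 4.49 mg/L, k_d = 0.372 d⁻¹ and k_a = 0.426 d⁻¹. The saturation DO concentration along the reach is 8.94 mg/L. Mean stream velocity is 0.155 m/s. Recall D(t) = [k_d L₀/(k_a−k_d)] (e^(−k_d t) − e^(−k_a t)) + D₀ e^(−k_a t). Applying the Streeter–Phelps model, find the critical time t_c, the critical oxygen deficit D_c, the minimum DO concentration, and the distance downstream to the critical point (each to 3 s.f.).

t_c ≈ 0.970 d; D_c ≈ 4.97 mg/L; min DO ≈ 3.97 mg/L; x_c ≈ 13.0 km

With k_a/k_d = 1.145 and 1 − D₀(k_a−k_d)/(k_d L₀) = 0.9202,
t_c = ln(1.145 × 0.9202) / (0.426 − 0.372) = ln(1.054) / 0.05400 = 0.05241/0.05400 = 0.9705 d.
L(t_c) = L₀ e^(−k_d t_c) = 8.17 × 0.6970 = 5.694 mg/L, and at the critical point k_a D_c = k_d L, so D_c = (0.372/0.426) × 5.694 = 4.972 mg/L.
Minimum DO = C_s − D_c = 8.94 − 4.972 = 3.968 mg/L.
x_c = v t_c = 0.155 m/s × 0.9705 d × 86400 s/d = 13000 m ≈ 13.0 km.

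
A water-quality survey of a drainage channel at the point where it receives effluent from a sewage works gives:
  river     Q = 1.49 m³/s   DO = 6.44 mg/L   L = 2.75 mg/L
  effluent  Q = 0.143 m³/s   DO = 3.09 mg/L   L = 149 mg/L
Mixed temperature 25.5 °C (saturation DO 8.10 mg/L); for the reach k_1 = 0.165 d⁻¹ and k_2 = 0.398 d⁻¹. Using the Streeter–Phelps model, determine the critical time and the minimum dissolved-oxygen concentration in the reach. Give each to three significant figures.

Mixed DO = (1.49×6.44 + 0.143×3.09)/(1.49+0.143) = 10.04/1.633 = 6.147 mg/L.
Mixed L₀ = (1.49×2.75 + 0.143×149)/(1.633) = 25.40/1.633 = 15.56 mg/L.
Initial deficit D₀ = C_s − DO₀ = 8.10 − 6.147 = 1.953 mg/L.
t_c = (1/0.2330) ln[(0.398/0.165)(1 − 1.953×0.2330/(0.165×15.56))] = 4.292 × ln(1.984) = 2.941 d.
D_c = (0.165/0.398) × 15.56 × e^(−0.165×2.941) = 0.4146 × 15.56 × 0.6155 = 3.970 mg/L.
Minimum DO = 8.10 − 3.970 = 4.130 mg/L.

t_c ≈ 2.94 d; minimum DO ≈ 4.13 mg/L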